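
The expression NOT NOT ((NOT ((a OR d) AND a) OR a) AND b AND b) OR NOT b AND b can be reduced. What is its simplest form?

b

NOT NOT ((NOT ((a OR d) AND a) OR a) AND b AND b) OR NOT b AND b
= (NOT ((a OR d) AND a) OR a) AND b AND b OR NOT b AND b   (double negation)
= (NOT a OR a) AND b AND b OR NOT b AND b   (absorption)
= b AND b OR NOT b AND b   (complement / identity)
= b   (distribution)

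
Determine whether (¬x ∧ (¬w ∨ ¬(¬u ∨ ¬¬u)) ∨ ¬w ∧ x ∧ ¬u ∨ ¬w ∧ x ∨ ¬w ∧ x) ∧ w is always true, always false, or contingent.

(¬x ∧ (¬w ∨ ¬(¬u ∨ ¬¬u)) ∨ ¬w ∧ x ∧ ¬u ∨ ¬w ∧ x ∨ ¬w ∧ x) ∧ w
= (¬x ∧ (¬w ∨ ¬(¬u ∨ ¬¬u)) ∨ ¬w ∧ x ∨ ¬w ∧ x) ∧ w   — absorption
= (¬x ∧ (¬w ∨ ¬(¬u ∨ ¬¬u)) ∨ ¬w ∧ x) ∧ w   — idempotence
= (¬x ∧ (¬w ∨ u ∧ ¬u) ∨ ¬w ∧ x) ∧ w   — De Morgan
= (¬x ∧ ¬w ∨ ¬w ∧ x) ∧ w   — complement / identity
= ¬w ∧ w   — distribution
= False   — complement

always false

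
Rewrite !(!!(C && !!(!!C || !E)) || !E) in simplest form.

!C && E

!(!!(C && !!(!!C || !E)) || !E)
= !(C && !!(!!C || !E)) && E
= !(C && !!(C || !E)) && E
= !(C && (C || !E)) && E
= !C && E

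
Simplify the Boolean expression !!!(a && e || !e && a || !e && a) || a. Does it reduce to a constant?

true

!!!(a && e || !e && a || !e && a) || a
= !!!(a && e || !e && a) || a   [idempotence]
= !!!a || a   [distribution]
= !a || a   [double negation]
= true   [complement]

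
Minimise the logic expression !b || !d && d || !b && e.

!b

!b || !d && d || !b && e
= !b || !b && e   [complement / identity]
= !b   [absorption]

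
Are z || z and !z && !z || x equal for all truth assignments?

No

E1: z || z
    = z
E2: !z && !z || x
    = !z || x
These differ: at x=0, z=0, E1 = 0 but E2 = 1.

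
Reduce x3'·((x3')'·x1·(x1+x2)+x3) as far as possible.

x3'·((x3')'·x1·(x1+x2)+x3)
= x3'·(x3·x1·(x1+x2)+x3)   (double negation)
= x3'·(x3·x1+x3)   (absorption)
= x3'·x3   (absorption)
= 0   (complement)

0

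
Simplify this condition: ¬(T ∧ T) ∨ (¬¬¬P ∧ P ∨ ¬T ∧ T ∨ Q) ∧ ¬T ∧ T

¬T

¬(T ∧ T) ∨ (¬¬¬P ∧ P ∨ ¬T ∧ T ∨ Q) ∧ ¬T ∧ T
= ¬(T ∧ T) ∨ (¬P ∧ P ∨ ¬T ∧ T ∨ Q) ∧ ¬T ∧ T   — double negation
= ¬T ∨ (¬P ∧ P ∨ ¬T ∧ T ∨ Q) ∧ ¬T ∧ T   — idempotence
= ¬T ∨ (¬T ∧ T ∨ Q) ∧ ¬T ∧ T   — complement / identity
= ¬T ∨ ¬T ∧ T   — absorption
= ¬T   — complement / identity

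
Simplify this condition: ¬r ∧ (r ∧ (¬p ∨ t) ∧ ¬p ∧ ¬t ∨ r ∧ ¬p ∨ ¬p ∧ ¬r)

¬r ∧ ¬p

¬r ∧ (r ∧ (¬p ∨ t) ∧ ¬p ∧ ¬t ∨ r ∧ ¬p ∨ ¬p ∧ ¬r)
= ¬r ∧ (r ∧ ¬p ∧ ¬t ∨ r ∧ ¬p ∨ ¬p ∧ ¬r)   (absorption)
= ¬r ∧ ((¬p ∧ ¬t ∨ ¬p) ∧ r ∨ ¬p ∧ ¬r)   (distribution)
= ¬r ∧ (¬p ∧ r ∨ ¬p ∧ ¬r)   (absorption)
= ¬r ∧ ¬p   (distribution)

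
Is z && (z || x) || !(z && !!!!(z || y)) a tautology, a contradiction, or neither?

z && (z || x) || !(z && !!!!(z || y))
= z && (z || x) || !(z && !!(z || y))   — double negation
= z && (z || x) || !(z && (z || y))   — double negation
= z || !(z && (z || y))   — absorption
= z || !z   — absorption
= true   — complement

tautology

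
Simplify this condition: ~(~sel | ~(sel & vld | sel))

sel

~(~sel | ~(sel & vld | sel))
= ~(~sel | ~sel)   — absorption
= ~~sel   — idempotence
= sel   — double negation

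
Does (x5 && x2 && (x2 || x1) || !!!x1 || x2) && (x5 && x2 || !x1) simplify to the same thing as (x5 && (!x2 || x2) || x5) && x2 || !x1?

Yes

E1: (x5 && x2 && (x2 || x1) || !!!x1 || x2) && (x5 && x2 || !x1)
    = (x5 && x2 || !!!x1 || x2) && (x5 && x2 || !x1)   [absorption]
    = (x5 && x2 || !x1 || x2) && (x5 && x2 || !x1)   [double negation]
    = x5 && x2 || !x1   [absorption]
E2: (x5 && (!x2 || x2) || x5) && x2 || !x1
    = (x5 || x5) && x2 || !x1   [complement / identity]
    = x5 && x2 || !x1   [idempotence]
Both reduce to x5 && x2 || !x1, so they are equivalent.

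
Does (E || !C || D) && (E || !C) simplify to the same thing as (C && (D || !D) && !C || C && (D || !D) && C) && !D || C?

No

E1: (E || !C || D) && (E || !C)
    = E || !C
E2: (C && (D || !D) && !C || C && (D || !D) && C) && !D || C
    = C && (D || !D) && !D || C
    = C && !D || C
    = C
These differ: at C=0, D=1, E=0, E1 = 1 but E2 = 0.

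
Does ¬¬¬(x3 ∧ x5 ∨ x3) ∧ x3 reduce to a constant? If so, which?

¬¬¬(x3 ∧ x5 ∨ x3) ∧ x3
= ¬¬¬x3 ∧ x3   (absorption)
= ¬x3 ∧ x3   (double negation)
= False   (complement)

yes, False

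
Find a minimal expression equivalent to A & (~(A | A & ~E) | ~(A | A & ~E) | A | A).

A & (~(A | A & ~E) | ~(A | A & ~E) | A | A)
= A & (~(A | A & ~E) | A | A)   — idempotence
= A & (~A | A | A)   — absorption
= A & (~A | A)   — idempotence
= A   — complement / identity

A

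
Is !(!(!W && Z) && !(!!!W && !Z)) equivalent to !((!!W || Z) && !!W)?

Yes

E1: !(!(!W && Z) && !(!!!W && !Z))
    = !(!(!W && Z) && !(!W && !Z))   — double negation
    = !W && Z || !W && !Z   — De Morgan
    = !W   — distribution
E2: !((!!W || Z) && !!W)
    = !!!W   — absorption
    = !W   — double negation
Both reduce to !W, so they are equivalent.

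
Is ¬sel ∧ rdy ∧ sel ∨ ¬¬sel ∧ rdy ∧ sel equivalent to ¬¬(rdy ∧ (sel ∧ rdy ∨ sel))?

E1: ¬sel ∧ rdy ∧ sel ∨ ¬¬sel ∧ rdy ∧ sel
    = ¬sel ∧ rdy ∧ sel ∨ sel ∧ rdy ∧ sel   [double negation]
    = rdy ∧ sel   [distribution]
E2: ¬¬(rdy ∧ (sel ∧ rdy ∨ sel))
    = rdy ∧ (sel ∧ rdy ∨ sel)   [double negation]
    = rdy ∧ sel   [absorption]
Both reduce to rdy ∧ sel, so they are equivalent.

Yes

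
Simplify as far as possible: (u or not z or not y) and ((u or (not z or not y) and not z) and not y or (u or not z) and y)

u or not z

(u or not z or not y) and ((u or (not z or not y) and not z) and not y or (u or not z) and y)
= (u or not z or not y) and ((u or not z) and not y or (u or not z) and y)   (absorption)
= (u or not z or not y) and (u or not z)   (distribution)
= u or not z   (absorption)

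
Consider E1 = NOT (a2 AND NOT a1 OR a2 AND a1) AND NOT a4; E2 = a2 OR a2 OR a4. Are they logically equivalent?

E1: NOT (a2 AND NOT a1 OR a2 AND a1) AND NOT a4
    = NOT (a2 AND (NOT a1 OR a1)) AND NOT a4   — distribution
    = NOT a2 AND NOT a4   — complement / identity
E2: a2 OR a2 OR a4
    = a2 OR a4   — idempotence
These differ: at a1=0, a2=1, a4=1, E1 = 0 but E2 = 1.

No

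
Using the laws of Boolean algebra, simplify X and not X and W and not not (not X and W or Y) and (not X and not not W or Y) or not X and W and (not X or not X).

not X and W

X and not X and W and not not (not X and W or Y) and (not X and not not W or Y) or not X and W and (not X or not X)
= X and not X and W and (not X and W or Y) and (not X and not not W or Y) or not X and W and (not X or not X)   [double negation]
= X and not X and W and (not X and not not W or Y) or not X and W and (not X or not X)   [absorption]
= X and not X and W and (not X and not not W or Y) or not X and W and not X   [idempotence]
= X and not X and W and (not X and W or Y) or not X and W and not X   [double negation]
= X and not X and W or not X and W and not X   [absorption]
= not X and W   [distribution]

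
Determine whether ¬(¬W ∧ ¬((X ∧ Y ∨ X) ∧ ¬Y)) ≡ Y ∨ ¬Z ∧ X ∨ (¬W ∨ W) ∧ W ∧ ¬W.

E1: ¬(¬W ∧ ¬((X ∧ Y ∨ X) ∧ ¬Y))
    = ¬(¬W ∧ ¬(X ∧ ¬Y))   — absorption
    = W ∨ X ∧ ¬Y   — De Morgan
E2: Y ∨ ¬Z ∧ X ∨ (¬W ∨ W) ∧ W ∧ ¬W
    = Y ∨ ¬Z ∧ X ∨ W ∧ ¬W   — complement / identity
    = Y ∨ ¬Z ∧ X   — complement / identity
These differ: at W=0, X=0, Y=1, Z=0, E1 = 0 but E2 = 1.

No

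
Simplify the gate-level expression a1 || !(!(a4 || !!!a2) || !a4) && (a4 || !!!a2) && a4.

a1 || !(!(a4 || !!!a2) || !a4) && (a4 || !!!a2) && a4
= a1 || (a4 || !!!a2) && a4 && (a4 || !!!a2) && a4   (De Morgan)
= a1 || (a4 || !!!a2) && a4   (idempotence)
= a1 || (a4 || !a2) && a4   (double negation)
= a1 || a4   (absorption)

a1 || a4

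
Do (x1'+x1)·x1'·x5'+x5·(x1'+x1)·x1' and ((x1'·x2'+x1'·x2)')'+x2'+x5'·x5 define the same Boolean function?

E1: (x1'+x1)·x1'·x5'+x5·(x1'+x1)·x1'
    = (x1'+x1)·x1'   (distribution)
    = x1'   (complement / identity)
E2: ((x1'·x2'+x1'·x2)')'+x2'+x5'·x5
    = ((x1')')'+x2'+x5'·x5   (distribution)
    = x1'+x2'+x5'·x5   (double negation)
    = x1'+x2'   (complement / identity)
These differ: at x1=1, x2=0, x5=0, E1 = 0 but E2 = 1.

No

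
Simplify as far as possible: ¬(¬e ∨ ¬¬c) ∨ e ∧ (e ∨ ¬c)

e

¬(¬e ∨ ¬¬c) ∨ e ∧ (e ∨ ¬c)
= e ∧ ¬c ∨ e ∧ (e ∨ ¬c)   — De Morgan
= e ∧ ¬c ∨ e   — absorption
= e   — absorption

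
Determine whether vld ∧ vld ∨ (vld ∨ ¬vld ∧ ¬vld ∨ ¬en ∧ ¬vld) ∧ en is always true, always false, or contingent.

vld ∧ vld ∨ (vld ∨ ¬vld ∧ ¬vld ∨ ¬en ∧ ¬vld) ∧ en
= vld ∨ (vld ∨ ¬vld ∧ ¬vld ∨ ¬en ∧ ¬vld) ∧ en   (idempotence)
= vld ∨ (vld ∨ (¬vld ∨ ¬en) ∧ ¬vld) ∧ en   (distribution)
= vld ∨ (vld ∨ ¬vld) ∧ en   (absorption)
= vld ∨ en   (complement / identity)
This depends on en, vld, so it is not a constant.

contingent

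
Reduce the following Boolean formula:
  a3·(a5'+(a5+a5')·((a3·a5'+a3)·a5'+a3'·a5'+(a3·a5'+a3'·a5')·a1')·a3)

a3·(a5'+(a5+a5')·((a3·a5'+a3)·a5'+a3'·a5'+(a3·a5'+a3'·a5')·a1')·a3)
= a3·(a5'+(a5+a5')·(a3·a5'+a3'·a5'+(a3·a5'+a3'·a5')·a1')·a3)
= a3·(a5'+(a5+a5')·(a3·a5'+a3'·a5')·a3)
= a3·(a5'+(a5+a5')·a5'·a3)
= a3·(a5'+a5'·a3)
= a3·a5'

a3·a5'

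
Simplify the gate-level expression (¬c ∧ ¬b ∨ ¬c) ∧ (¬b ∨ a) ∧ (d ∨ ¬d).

¬c ∧ (¬b ∨ a)

(¬c ∧ ¬b ∨ ¬c) ∧ (¬b ∨ a) ∧ (d ∨ ¬d)
= ¬c ∧ (¬b ∨ a) ∧ (d ∨ ¬d)   — absorption
= ¬c ∧ (¬b ∨ a)   — complement / identity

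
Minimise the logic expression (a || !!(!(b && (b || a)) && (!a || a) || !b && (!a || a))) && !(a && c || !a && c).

(a || !b) && !c

(a || !!(!(b && (b || a)) && (!a || a) || !b && (!a || a))) && !(a && c || !a && c)
= (a || !!(!b && (!a || a) || !b && (!a || a))) && !(a && c || !a && c)
= (a || !!((!a || a) && (!b || !b))) && !(a && c || !a && c)
= (a || !!((!a || a) && !b)) && !(a && c || !a && c)
= (a || !!((!a || a) && !b)) && !c
= (a || !!!b) && !c
= (a || !b) && !c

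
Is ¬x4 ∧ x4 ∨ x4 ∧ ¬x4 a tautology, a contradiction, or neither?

contradiction

¬x4 ∧ x4 ∨ x4 ∧ ¬x4
= ¬x4 ∧ x4   — complement / identity
= False   — complement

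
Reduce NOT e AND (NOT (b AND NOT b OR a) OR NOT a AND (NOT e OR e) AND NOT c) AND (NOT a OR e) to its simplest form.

NOT e AND NOT a

NOT e AND (NOT (b AND NOT b OR a) OR NOT a AND (NOT e OR e) AND NOT c) AND (NOT a OR e)
= NOT e AND (NOT (b AND NOT b OR a) OR NOT a AND NOT c) AND (NOT a OR e)   [complement / identity]
= NOT e AND (NOT a OR NOT a AND NOT c) AND (NOT a OR e)   [complement / identity]
= NOT e AND NOT a AND (NOT a OR e)   [absorption]
= NOT e AND NOT a   [absorption]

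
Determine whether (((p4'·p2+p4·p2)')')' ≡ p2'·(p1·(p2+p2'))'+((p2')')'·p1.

Yes

E1: (((p4'·p2+p4·p2)')')'
    = ((p2')')'   [distribution]
    = p2'   [double negation]
E2: p2'·(p1·(p2+p2'))'+((p2')')'·p1
    = p2'·p1'+((p2')')'·p1   [complement / identity]
    = p2'·p1'+p2'·p1   [double negation]
    = p2'   [distribution]
Both reduce to p2', so they are equivalent.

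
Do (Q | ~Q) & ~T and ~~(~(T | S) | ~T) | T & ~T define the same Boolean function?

Yes

E1: (Q | ~Q) & ~T
    = ~T   (complement / identity)
E2: ~~(~(T | S) | ~T) | T & ~T
    = ~((T | S) & T) | T & ~T   (De Morgan)
    = ~T | T & ~T   (absorption)
    = ~T   (complement / identity)
Both reduce to ~T, so they are equivalent.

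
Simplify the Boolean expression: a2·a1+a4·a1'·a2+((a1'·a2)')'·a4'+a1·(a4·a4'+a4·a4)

a2·a1+a4·a1'·a2+((a1'·a2)')'·a4'+a1·(a4·a4'+a4·a4)
= a2·a1+a4·a1'·a2+a1'·a2·a4'+a1·(a4·a4'+a4·a4)   [double negation]
= a2·a1+a1'·a2+a1·(a4·a4'+a4·a4)   [distribution]
= a2+a1·(a4·a4'+a4·a4)   [distribution]
= a2+a1·a4   [distribution]

a2+a1·a4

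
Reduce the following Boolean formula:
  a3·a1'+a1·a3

a3

a3·a1'+a1·a3
= a3·(a1'+a1)   (distribution)
= a3   (complement / identity)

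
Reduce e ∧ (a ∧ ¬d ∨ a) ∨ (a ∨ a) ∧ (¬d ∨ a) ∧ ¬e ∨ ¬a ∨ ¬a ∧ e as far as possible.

e ∧ (a ∧ ¬d ∨ a) ∨ (a ∨ a) ∧ (¬d ∨ a) ∧ ¬e ∨ ¬a ∨ ¬a ∧ e
= e ∧ (a ∧ ¬d ∨ a) ∨ (a ∧ ¬d ∨ a) ∧ ¬e ∨ ¬a ∨ ¬a ∧ e   (distribution)
= a ∧ ¬d ∨ a ∨ ¬a ∨ ¬a ∧ e   (distribution)
= a ∧ ¬d ∨ a ∨ ¬a   (absorption)
= a ∨ ¬a   (absorption)
= True   (complement)

True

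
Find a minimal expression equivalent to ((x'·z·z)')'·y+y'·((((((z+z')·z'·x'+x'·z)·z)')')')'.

((x'·z·z)')'·y+y'·((((((z+z')·z'·x'+x'·z)·z)')')')'
= ((x'·z·z)')'·y+y'·((((z+z')·z'·x'+x'·z)·z)')'   (double negation)
= ((x'·z·z)')'·y+y'·(((z'·x'+x'·z)·z)')'   (complement / identity)
= ((x'·z)')'·y+y'·(((z'·x'+x'·z)·z)')'   (idempotence)
= ((x'·z)')'·y+y'·((x'·z)')'   (distribution)
= ((x'·z)')'   (distribution)
= x'·z   (double negation)

x'·z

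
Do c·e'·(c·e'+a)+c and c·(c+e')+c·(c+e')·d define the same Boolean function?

E1: c·e'·(c·e'+a)+c
    = c·e'+c   — absorption
    = c   — absorption
E2: c·(c+e')+c·(c+e')·d
    = c·(c+e')   — absorption
    = c   — absorption
Both reduce to c, so they are equivalent.

Yes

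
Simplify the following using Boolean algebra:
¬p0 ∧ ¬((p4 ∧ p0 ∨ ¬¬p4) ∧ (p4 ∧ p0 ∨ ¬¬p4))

¬p0 ∧ ¬((p4 ∧ p0 ∨ ¬¬p4) ∧ (p4 ∧ p0 ∨ ¬¬p4))
= ¬p0 ∧ ¬(p4 ∧ p0 ∨ ¬¬p4)
= ¬p0 ∧ ¬(p4 ∧ p0 ∨ p4)
= ¬p0 ∧ ¬p4

¬p0 ∧ ¬p4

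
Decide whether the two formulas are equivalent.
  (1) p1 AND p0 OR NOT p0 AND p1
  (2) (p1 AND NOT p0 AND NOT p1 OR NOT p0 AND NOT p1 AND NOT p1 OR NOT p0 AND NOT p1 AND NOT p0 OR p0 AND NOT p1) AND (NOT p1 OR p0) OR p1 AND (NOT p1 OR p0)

No

E1: p1 AND p0 OR NOT p0 AND p1
    = p1 AND (p0 OR NOT p0)   [distribution]
    = p1   [complement / identity]
E2: (p1 AND NOT p0 AND NOT p1 OR NOT p0 AND NOT p1 AND NOT p1 OR NOT p0 AND NOT p1 AND NOT p0 OR p0 AND NOT p1) AND (NOT p1 OR p0) OR p1 AND (NOT p1 OR p0)
    = (NOT p0 AND NOT p1 OR NOT p0 AND NOT p1 AND NOT p0 OR p0 AND NOT p1) AND (NOT p1 OR p0) OR p1 AND (NOT p1 OR p0)   [distribution]
    = (NOT p0 AND NOT p1 OR p0 AND NOT p1) AND (NOT p1 OR p0) OR p1 AND (NOT p1 OR p0)   [absorption]
    = NOT p1 AND (NOT p1 OR p0) OR p1 AND (NOT p1 OR p0)   [distribution]
    = NOT p1 OR p0   [distribution]
These differ: at p0=0, p1=0, E1 = 0 but E2 = 1.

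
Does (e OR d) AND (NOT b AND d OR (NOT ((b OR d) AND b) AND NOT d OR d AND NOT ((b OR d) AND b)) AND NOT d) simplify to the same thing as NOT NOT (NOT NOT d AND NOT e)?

E1: (e OR d) AND (NOT b AND d OR (NOT ((b OR d) AND b) AND NOT d OR d AND NOT ((b OR d) AND b)) AND NOT d)
    = (e OR d) AND (NOT b AND d OR NOT ((b OR d) AND b) AND NOT d)   — distribution
    = (e OR d) AND (NOT b AND d OR NOT b AND NOT d)   — absorption
    = (e OR d) AND NOT b   — distribution
E2: NOT NOT (NOT NOT d AND NOT e)
    = NOT NOT (d AND NOT e)   — double negation
    = d AND NOT e   — double negation
These differ: at b=1, d=1, e=0, E1 = 0 but E2 = 1.

No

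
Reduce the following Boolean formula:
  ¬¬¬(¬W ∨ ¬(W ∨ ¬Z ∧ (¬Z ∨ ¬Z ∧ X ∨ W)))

¬¬¬(¬W ∨ ¬(W ∨ ¬Z ∧ (¬Z ∨ ¬Z ∧ X ∨ W)))
= ¬¬¬(¬W ∨ ¬(W ∨ ¬Z ∧ (¬Z ∨ W)))   [absorption]
= ¬¬¬(¬W ∨ ¬(W ∨ ¬Z))   [absorption]
= ¬¬(W ∧ (W ∨ ¬Z))   [De Morgan]
= ¬¬W   [absorption]
= W   [double negation]

W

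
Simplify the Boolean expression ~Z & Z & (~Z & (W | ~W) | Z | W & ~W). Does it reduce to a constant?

0

~Z & Z & (~Z & (W | ~W) | Z | W & ~W)
= ~Z & Z & (~Z | Z | W & ~W)
= ~Z & Z & (~Z | Z)
= ~Z & Z
= 0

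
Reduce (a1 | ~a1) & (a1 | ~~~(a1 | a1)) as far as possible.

(a1 | ~a1) & (a1 | ~~~(a1 | a1))
= (a1 | ~a1) & (a1 | ~~~a1)
= (a1 | ~a1) & (a1 | ~a1)
= a1 | ~a1
= 1

1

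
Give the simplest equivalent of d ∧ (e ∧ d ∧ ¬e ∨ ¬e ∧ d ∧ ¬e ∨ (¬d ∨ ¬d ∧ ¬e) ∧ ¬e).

d ∧ ¬e

d ∧ (e ∧ d ∧ ¬e ∨ ¬e ∧ d ∧ ¬e ∨ (¬d ∨ ¬d ∧ ¬e) ∧ ¬e)
= d ∧ (e ∧ d ∧ ¬e ∨ ¬e ∧ d ∧ ¬e ∨ ¬d ∧ ¬e)   — absorption
= d ∧ (d ∧ ¬e ∨ ¬d ∧ ¬e)   — distribution
= d ∧ ¬e   — distribution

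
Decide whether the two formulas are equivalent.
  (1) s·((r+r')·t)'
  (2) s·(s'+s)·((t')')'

Yes

E1: s·((r+r')·t)'
    = s·t'
E2: s·(s'+s)·((t')')'
    = s·((t')')'
    = s·t'
Both reduce to s·t', so they are equivalent.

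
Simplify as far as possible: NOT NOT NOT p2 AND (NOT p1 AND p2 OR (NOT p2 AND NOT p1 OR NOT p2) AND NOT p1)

NOT p2 AND NOT p1

NOT NOT NOT p2 AND (NOT p1 AND p2 OR (NOT p2 AND NOT p1 OR NOT p2) AND NOT p1)
= NOT NOT NOT p2 AND (NOT p1 AND p2 OR NOT p2 AND NOT p1)
= NOT NOT NOT p2 AND NOT p1
= NOT p2 AND NOT p1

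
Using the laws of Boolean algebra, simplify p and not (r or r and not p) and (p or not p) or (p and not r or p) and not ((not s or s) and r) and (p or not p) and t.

p and not (r or r and not p) and (p or not p) or (p and not r or p) and not ((not s or s) and r) and (p or not p) and t
= p and not r and (p or not p) or (p and not r or p) and not ((not s or s) and r) and (p or not p) and t   — absorption
= p and not r and (p or not p) or p and not ((not s or s) and r) and (p or not p) and t   — absorption
= p and not r and (p or not p) or p and not r and (p or not p) and t   — complement / identity
= p and not r and (p or not p)   — absorption
= p and not r   — complement / identity

p and not r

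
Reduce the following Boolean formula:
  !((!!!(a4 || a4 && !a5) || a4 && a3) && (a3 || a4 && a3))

!((!!!(a4 || a4 && !a5) || a4 && a3) && (a3 || a4 && a3))
= !(a4 && a3 || !!!(a4 || a4 && !a5) && a3)   (distribution)
= !(a4 && a3 || !!!a4 && a3)   (absorption)
= !(a4 && a3 || !a4 && a3)   (double negation)
= !a3   (distribution)

!a3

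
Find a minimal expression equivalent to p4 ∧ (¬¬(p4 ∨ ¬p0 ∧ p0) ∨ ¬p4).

p4 ∧ (¬¬(p4 ∨ ¬p0 ∧ p0) ∨ ¬p4)
= p4 ∧ (¬¬p4 ∨ ¬p4)   (complement / identity)
= p4 ∧ (p4 ∨ ¬p4)   (double negation)
= p4   (complement / identity)

p4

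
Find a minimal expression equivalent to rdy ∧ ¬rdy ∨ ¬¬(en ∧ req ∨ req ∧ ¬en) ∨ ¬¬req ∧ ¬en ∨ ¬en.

req ∨ ¬en

rdy ∧ ¬rdy ∨ ¬¬(en ∧ req ∨ req ∧ ¬en) ∨ ¬¬req ∧ ¬en ∨ ¬en
= rdy ∧ ¬rdy ∨ ¬¬req ∨ ¬¬req ∧ ¬en ∨ ¬en   (distribution)
= rdy ∧ ¬rdy ∨ ¬¬req ∨ ¬en   (absorption)
= ¬¬req ∨ ¬en   (complement / identity)
= req ∨ ¬en   (double negation)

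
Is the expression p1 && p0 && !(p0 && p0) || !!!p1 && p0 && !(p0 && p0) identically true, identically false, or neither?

p1 && p0 && !(p0 && p0) || !!!p1 && p0 && !(p0 && p0)
= p1 && p0 && !(p0 && p0) || !p1 && p0 && !(p0 && p0)   (double negation)
= p0 && !(p0 && p0)   (distribution)
= p0 && !p0   (idempotence)
= false   (complement)

identically false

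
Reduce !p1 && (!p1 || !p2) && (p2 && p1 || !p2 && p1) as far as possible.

false

!p1 && (!p1 || !p2) && (p2 && p1 || !p2 && p1)
= !p1 && (p2 && p1 || !p2 && p1)   [absorption]
= !p1 && p1   [distribution]
= false   [complement]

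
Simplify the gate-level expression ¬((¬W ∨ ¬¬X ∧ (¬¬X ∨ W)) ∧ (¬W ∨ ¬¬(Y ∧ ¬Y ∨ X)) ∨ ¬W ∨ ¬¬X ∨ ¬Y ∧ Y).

W ∧ ¬X

¬((¬W ∨ ¬¬X ∧ (¬¬X ∨ W)) ∧ (¬W ∨ ¬¬(Y ∧ ¬Y ∨ X)) ∨ ¬W ∨ ¬¬X ∨ ¬Y ∧ Y)
= ¬((¬W ∨ ¬¬X ∧ (¬¬X ∨ W)) ∧ (¬W ∨ ¬¬X) ∨ ¬W ∨ ¬¬X ∨ ¬Y ∧ Y)   — complement / identity
= ¬((¬W ∨ ¬¬X ∧ (¬¬X ∨ W)) ∧ (¬W ∨ ¬¬X) ∨ ¬W ∨ ¬¬X)   — complement / identity
= ¬((¬W ∨ ¬¬X) ∧ (¬W ∨ ¬¬X) ∨ ¬W ∨ ¬¬X)   — absorption
= ¬(¬W ∨ ¬¬X ∨ ¬W ∨ ¬¬X)   — idempotence
= ¬(¬W ∨ ¬¬X)   — idempotence
= W ∧ ¬X   — De Morgan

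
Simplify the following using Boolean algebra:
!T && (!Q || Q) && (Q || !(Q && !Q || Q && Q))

!T

!T && (!Q || Q) && (Q || !(Q && !Q || Q && Q))
= !T && (!Q || Q) && (Q || !Q)   [distribution]
= !T && (Q || !Q)   [complement / identity]
= !T   [complement / identity]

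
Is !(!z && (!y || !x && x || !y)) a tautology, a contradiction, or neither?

!(!z && (!y || !x && x || !y))
= !(!z && (!y || !y))
= !(!z && !y)
= z || y
This depends on y, z, so it is not a constant.

neither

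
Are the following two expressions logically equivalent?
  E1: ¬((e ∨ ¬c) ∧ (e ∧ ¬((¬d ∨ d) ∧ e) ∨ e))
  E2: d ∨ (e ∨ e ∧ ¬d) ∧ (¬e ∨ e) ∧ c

No

E1: ¬((e ∨ ¬c) ∧ (e ∧ ¬((¬d ∨ d) ∧ e) ∨ e))
    = ¬((e ∨ ¬c) ∧ (e ∧ ¬e ∨ e))   [complement / identity]
    = ¬((e ∨ ¬c) ∧ e)   [complement / identity]
    = ¬e   [absorption]
E2: d ∨ (e ∨ e ∧ ¬d) ∧ (¬e ∨ e) ∧ c
    = d ∨ (e ∨ e ∧ ¬d) ∧ c   [complement / identity]
    = d ∨ e ∧ c   [absorption]
These differ: at c=0, d=0, e=0, E1 = 1 but E2 = 0.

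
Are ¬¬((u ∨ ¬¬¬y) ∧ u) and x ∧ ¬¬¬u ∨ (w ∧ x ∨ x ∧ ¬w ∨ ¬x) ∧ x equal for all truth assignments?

No

E1: ¬¬((u ∨ ¬¬¬y) ∧ u)
    = ¬¬((u ∨ ¬y) ∧ u)   [double negation]
    = ¬¬u   [absorption]
    = u   [double negation]
E2: x ∧ ¬¬¬u ∨ (w ∧ x ∨ x ∧ ¬w ∨ ¬x) ∧ x
    = x ∧ ¬¬¬u ∨ (x ∨ ¬x) ∧ x   [distribution]
    = x ∧ ¬¬¬u ∨ x   [complement / identity]
    = x ∧ ¬u ∨ x   [double negation]
    = x   [absorption]
These differ: at u=1, w=0, x=0, y=0, E1 = 1 but E2 = 0.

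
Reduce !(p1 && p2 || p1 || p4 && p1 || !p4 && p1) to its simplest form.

!p1

!(p1 && p2 || p1 || p4 && p1 || !p4 && p1)
= !(p1 && p2 || p1 || p1)   (distribution)
= !(p1 && p2 || p1)   (idempotence)
= !p1   (absorption)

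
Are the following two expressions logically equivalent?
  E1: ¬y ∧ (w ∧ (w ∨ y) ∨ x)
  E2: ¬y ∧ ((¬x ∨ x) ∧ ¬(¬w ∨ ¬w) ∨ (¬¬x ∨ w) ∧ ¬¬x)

E1: ¬y ∧ (w ∧ (w ∨ y) ∨ x)
    = ¬y ∧ (w ∨ x)   (absorption)
E2: ¬y ∧ ((¬x ∨ x) ∧ ¬(¬w ∨ ¬w) ∨ (¬¬x ∨ w) ∧ ¬¬x)
    = ¬y ∧ ((¬x ∨ x) ∧ ¬¬w ∨ (¬¬x ∨ w) ∧ ¬¬x)   (idempotence)
    = ¬y ∧ ((¬x ∨ x) ∧ w ∨ (¬¬x ∨ w) ∧ ¬¬x)   (double negation)
    = ¬y ∧ (w ∨ (¬¬x ∨ w) ∧ ¬¬x)   (complement / identity)
    = ¬y ∧ (w ∨ ¬¬x)   (absorption)
    = ¬y ∧ (w ∨ x)   (double negation)
Both reduce to ¬y ∧ (w ∨ x), so they are equivalent.

Yes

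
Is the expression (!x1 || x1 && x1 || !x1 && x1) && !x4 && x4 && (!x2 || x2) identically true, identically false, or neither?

identically false

(!x1 || x1 && x1 || !x1 && x1) && !x4 && x4 && (!x2 || x2)
= (!x1 || x1) && !x4 && x4 && (!x2 || x2)
= !x4 && x4 && (!x2 || x2)
= !x4 && x4
= false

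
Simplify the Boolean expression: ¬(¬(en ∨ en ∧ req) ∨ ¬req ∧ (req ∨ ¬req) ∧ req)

¬(¬(en ∨ en ∧ req) ∨ ¬req ∧ (req ∨ ¬req) ∧ req)
= ¬(¬(en ∨ en ∧ req) ∨ ¬req ∧ req)
= ¬¬(en ∨ en ∧ req)
= ¬¬en
= en

en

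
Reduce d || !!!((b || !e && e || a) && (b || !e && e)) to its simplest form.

d || !!!((b || !e && e || a) && (b || !e && e))
= d || !!!(b || !e && e)   [absorption]
= d || !(b || !e && e)   [double negation]
= d || !b   [complement / identity]

d || !b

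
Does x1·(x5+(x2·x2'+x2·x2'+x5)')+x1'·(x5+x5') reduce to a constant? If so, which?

yes, True

x1·(x5+(x2·x2'+x2·x2'+x5)')+x1'·(x5+x5')
= x1·(x5+(x2·x2'+x5)')+x1'·(x5+x5')   — idempotence
= x1·(x5+x5')+x1'·(x5+x5')   — complement / identity
= x5+x5'   — distribution
= 1   — complement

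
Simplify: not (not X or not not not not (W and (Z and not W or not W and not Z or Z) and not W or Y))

not (not X or not not not not (W and (Z and not W or not W and not Z or Z) and not W or Y))
= not (not X or not not not not (W and (not W or Z) and not W or Y))
= not (not X or not not (W and (not W or Z) and not W or Y))
= not (not X or not not (W and not W or Y))
= not (not X or not not Y)
= X and not Y

X and not Y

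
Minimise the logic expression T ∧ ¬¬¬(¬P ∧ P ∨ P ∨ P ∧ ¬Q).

T ∧ ¬P

T ∧ ¬¬¬(¬P ∧ P ∨ P ∨ P ∧ ¬Q)
= T ∧ ¬¬¬(¬P ∧ P ∨ P)   — absorption
= T ∧ ¬(¬P ∧ P ∨ P)   — double negation
= T ∧ ¬P   — complement / identity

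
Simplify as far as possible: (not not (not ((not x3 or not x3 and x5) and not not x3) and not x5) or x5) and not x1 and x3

not x1 and x3

(not not (not ((not x3 or not x3 and x5) and not not x3) and not x5) or x5) and not x1 and x3
= (not not (not ((not x3 or not x3 and x5) and x3) and not x5) or x5) and not x1 and x3   — double negation
= (not ((not x3 or not x3 and x5) and x3 or x5) or x5) and not x1 and x3   — De Morgan
= (not (not x3 and x3 or x5) or x5) and not x1 and x3   — absorption
= (not x5 or x5) and not x1 and x3   — complement / identity
= not x1 and x3   — complement / identity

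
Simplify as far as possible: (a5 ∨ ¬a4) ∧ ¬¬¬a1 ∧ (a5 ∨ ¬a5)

(a5 ∨ ¬a4) ∧ ¬a1

(a5 ∨ ¬a4) ∧ ¬¬¬a1 ∧ (a5 ∨ ¬a5)
= (a5 ∨ ¬a4) ∧ ¬a1 ∧ (a5 ∨ ¬a5)   (double negation)
= (a5 ∨ ¬a4) ∧ ¬a1   (complement / identity)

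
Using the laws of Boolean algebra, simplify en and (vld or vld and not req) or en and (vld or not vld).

en

en and (vld or vld and not req) or en and (vld or not vld)
= en and (vld or vld and not req) or en   (complement / identity)
= en and vld or en   (absorption)
= en   (absorption)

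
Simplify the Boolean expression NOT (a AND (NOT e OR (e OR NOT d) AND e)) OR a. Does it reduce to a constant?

NOT (a AND (NOT e OR (e OR NOT d) AND e)) OR a
= NOT (a AND (NOT e OR e)) OR a   [absorption]
= NOT a OR a   [complement / identity]
= TRUE   [complement]

TRUE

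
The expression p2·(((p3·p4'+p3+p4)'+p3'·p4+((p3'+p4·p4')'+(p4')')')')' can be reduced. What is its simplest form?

p2·(((p3·p4'+p3+p4)'+p3'·p4+((p3'+p4·p4')'+(p4')')')')'
= p2·(((p3·p4'+p3+p4)'+p3'·p4+(p3'+p4·p4')·p4')')'   — De Morgan
= p2·(((p3·p4'+p3+p4)'+p3'·p4+p3'·p4')')'   — complement / identity
= p2·(((p3+p4)'+p3'·p4+p3'·p4')')'   — absorption
= p2·(((p3+p4)'+p3')')'   — distribution
= p2·((p3+p4)·p3)'   — De Morgan
= p2·p3'   — absorption

p2·p3'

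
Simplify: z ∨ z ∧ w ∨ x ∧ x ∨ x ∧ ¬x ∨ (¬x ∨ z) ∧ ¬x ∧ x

z ∨ z ∧ w ∨ x ∧ x ∨ x ∧ ¬x ∨ (¬x ∨ z) ∧ ¬x ∧ x
= z ∨ z ∧ w ∨ x ∧ x ∨ x ∧ ¬x ∨ ¬x ∧ x
= z ∨ z ∧ w ∨ x ∧ x ∨ (x ∨ x) ∧ ¬x
= z ∨ z ∧ w ∨ x ∧ x ∨ x ∧ ¬x
= z ∨ x ∧ x ∨ x ∧ ¬x
= z ∨ x

z ∨ x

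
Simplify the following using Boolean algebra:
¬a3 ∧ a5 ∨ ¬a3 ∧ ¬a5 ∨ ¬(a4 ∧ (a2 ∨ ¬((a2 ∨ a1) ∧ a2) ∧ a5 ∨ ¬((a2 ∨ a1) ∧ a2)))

¬a3 ∨ ¬a4

¬a3 ∧ a5 ∨ ¬a3 ∧ ¬a5 ∨ ¬(a4 ∧ (a2 ∨ ¬((a2 ∨ a1) ∧ a2) ∧ a5 ∨ ¬((a2 ∨ a1) ∧ a2)))
= ¬a3 ∧ a5 ∨ ¬a3 ∧ ¬a5 ∨ ¬(a4 ∧ (a2 ∨ ¬((a2 ∨ a1) ∧ a2)))   [absorption]
= ¬a3 ∨ ¬(a4 ∧ (a2 ∨ ¬((a2 ∨ a1) ∧ a2)))   [distribution]
= ¬a3 ∨ ¬(a4 ∧ (a2 ∨ ¬a2))   [absorption]
= ¬a3 ∨ ¬a4   [complement / identity]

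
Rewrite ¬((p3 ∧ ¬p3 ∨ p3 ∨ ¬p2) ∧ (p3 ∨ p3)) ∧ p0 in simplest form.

¬((p3 ∧ ¬p3 ∨ p3 ∨ ¬p2) ∧ (p3 ∨ p3)) ∧ p0
= ¬((p3 ∨ ¬p2) ∧ (p3 ∨ p3)) ∧ p0   (complement / identity)
= ¬((p3 ∨ ¬p2) ∧ p3) ∧ p0   (idempotence)
= ¬p3 ∧ p0   (absorption)

¬p3 ∧ p0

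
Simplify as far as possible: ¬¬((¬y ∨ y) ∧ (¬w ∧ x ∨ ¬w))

¬w

¬¬((¬y ∨ y) ∧ (¬w ∧ x ∨ ¬w))
= ¬¬(¬w ∧ x ∨ ¬w)   (complement / identity)
= ¬¬¬w   (absorption)
= ¬w   (double negation)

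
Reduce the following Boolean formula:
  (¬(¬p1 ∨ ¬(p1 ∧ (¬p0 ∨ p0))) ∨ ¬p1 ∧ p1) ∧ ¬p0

p1 ∧ ¬p0

(¬(¬p1 ∨ ¬(p1 ∧ (¬p0 ∨ p0))) ∨ ¬p1 ∧ p1) ∧ ¬p0
= (p1 ∧ p1 ∧ (¬p0 ∨ p0) ∨ ¬p1 ∧ p1) ∧ ¬p0   [De Morgan]
= (p1 ∧ p1 ∨ ¬p1 ∧ p1) ∧ ¬p0   [complement / identity]
= p1 ∧ ¬p0   [distribution]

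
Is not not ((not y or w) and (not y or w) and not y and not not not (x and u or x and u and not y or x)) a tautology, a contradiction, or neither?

neither

not not ((not y or w) and (not y or w) and not y and not not not (x and u or x and u and not y or x))
= not not ((not y or w) and not y and not not not (x and u or x and u and not y or x))   — idempotence
= (not y or w) and not y and not not not (x and u or x and u and not y or x)   — double negation
= (not y or w) and not y and not not not (x and u or x)   — absorption
= (not y or w) and not y and not (x and u or x)   — double negation
= not y and not (x and u or x)   — absorption
= not y and not x   — absorption
This depends on x, y, so it is not a constant.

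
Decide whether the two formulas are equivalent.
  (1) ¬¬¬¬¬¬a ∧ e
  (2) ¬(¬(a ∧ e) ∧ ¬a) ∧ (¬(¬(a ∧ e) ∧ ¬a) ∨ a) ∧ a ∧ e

E1: ¬¬¬¬¬¬a ∧ e
    = ¬¬¬¬a ∧ e   [double negation]
    = ¬¬a ∧ e   [double negation]
    = a ∧ e   [double negation]
E2: ¬(¬(a ∧ e) ∧ ¬a) ∧ (¬(¬(a ∧ e) ∧ ¬a) ∨ a) ∧ a ∧ e
    = ¬(¬(a ∧ e) ∧ ¬a) ∧ a ∧ e   [absorption]
    = (a ∧ e ∨ a) ∧ a ∧ e   [De Morgan]
    = a ∧ e   [absorption]
Both reduce to a ∧ e, so they are equivalent.

Yes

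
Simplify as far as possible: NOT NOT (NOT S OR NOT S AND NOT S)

NOT NOT (NOT S OR NOT S AND NOT S)
= NOT NOT (NOT S OR NOT S)   (idempotence)
= NOT (S AND S)   (De Morgan)
= NOT S   (idempotence)

NOT S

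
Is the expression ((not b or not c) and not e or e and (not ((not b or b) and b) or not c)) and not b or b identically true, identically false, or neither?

((not b or not c) and not e or e and (not ((not b or b) and b) or not c)) and not b or b
= ((not b or not c) and not e or e and (not b or not c)) and not b or b   — complement / identity
= (not b or not c) and not b or b   — distribution
= not b or b   — absorption
= True   — complement

identically true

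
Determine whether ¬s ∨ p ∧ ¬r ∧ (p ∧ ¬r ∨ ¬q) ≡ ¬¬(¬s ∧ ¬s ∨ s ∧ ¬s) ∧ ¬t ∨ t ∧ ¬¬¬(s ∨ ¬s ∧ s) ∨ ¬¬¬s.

E1: ¬s ∨ p ∧ ¬r ∧ (p ∧ ¬r ∨ ¬q)
    = ¬s ∨ p ∧ ¬r
E2: ¬¬(¬s ∧ ¬s ∨ s ∧ ¬s) ∧ ¬t ∨ t ∧ ¬¬¬(s ∨ ¬s ∧ s) ∨ ¬¬¬s
    = ¬¬¬s ∧ ¬t ∨ t ∧ ¬¬¬(s ∨ ¬s ∧ s) ∨ ¬¬¬s
    = ¬¬¬s ∧ ¬t ∨ t ∧ ¬¬¬s ∨ ¬¬¬s
    = ¬¬¬s ∨ ¬¬¬s
    = ¬¬¬s
    = ¬s
These differ: at p=1, q=0, r=0, s=1, t=0, E1 = 1 but E2 = 0.

No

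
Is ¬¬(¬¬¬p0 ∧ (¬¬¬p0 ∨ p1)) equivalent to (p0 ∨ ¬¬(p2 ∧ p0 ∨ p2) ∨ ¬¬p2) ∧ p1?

No

E1: ¬¬(¬¬¬p0 ∧ (¬¬¬p0 ∨ p1))
    = ¬¬¬¬¬p0   — absorption
    = ¬¬¬p0   — double negation
    = ¬p0   — double negation
E2: (p0 ∨ ¬¬(p2 ∧ p0 ∨ p2) ∨ ¬¬p2) ∧ p1
    = (p0 ∨ ¬¬p2 ∨ ¬¬p2) ∧ p1   — absorption
    = (p0 ∨ ¬¬p2) ∧ p1   — idempotence
    = (p0 ∨ p2) ∧ p1   — double negation
These differ: at p0=0, p1=0, p2=0, E1 = 1 but E2 = 0.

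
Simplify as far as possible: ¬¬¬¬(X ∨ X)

¬¬¬¬(X ∨ X)
= ¬¬¬¬X   (idempotence)
= ¬¬X   (double negation)
= X   (double negation)

X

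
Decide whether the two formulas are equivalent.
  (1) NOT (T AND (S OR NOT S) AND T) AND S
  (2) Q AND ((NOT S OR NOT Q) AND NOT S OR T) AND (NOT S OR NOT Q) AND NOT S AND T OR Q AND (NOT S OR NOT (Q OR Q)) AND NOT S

E1: NOT (T AND (S OR NOT S) AND T) AND S
    = NOT (T AND T) AND S
    = NOT T AND S
E2: Q AND ((NOT S OR NOT Q) AND NOT S OR T) AND (NOT S OR NOT Q) AND NOT S AND T OR Q AND (NOT S OR NOT (Q OR Q)) AND NOT S
    = Q AND (NOT S OR NOT Q) AND NOT S AND T OR Q AND (NOT S OR NOT (Q OR Q)) AND NOT S
    = Q AND (NOT S OR NOT Q) AND NOT S AND T OR Q AND (NOT S OR NOT Q) AND NOT S
    = Q AND (NOT S OR NOT Q) AND NOT S
    = Q AND NOT S
These differ: at Q=1, S=0, T=0, E1 = 0 but E2 = 1.

No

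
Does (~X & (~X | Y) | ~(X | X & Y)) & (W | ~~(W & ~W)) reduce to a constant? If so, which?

(~X & (~X | Y) | ~(X | X & Y)) & (W | ~~(W & ~W))
= (~X & (~X | Y) | ~X) & (W | ~~(W & ~W))
= (~X | ~X) & (W | ~~(W & ~W))
= ~X & (W | ~~(W & ~W))
= ~X & (W | W & ~W)
= ~X & W
This depends on W, X, so it is not a constant.

no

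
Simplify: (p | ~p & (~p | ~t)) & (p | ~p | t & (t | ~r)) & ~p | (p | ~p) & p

1

(p | ~p & (~p | ~t)) & (p | ~p | t & (t | ~r)) & ~p | (p | ~p) & p
= (p | ~p & (~p | ~t)) & (p | ~p | t) & ~p | (p | ~p) & p   — absorption
= (p | ~p) & (p | ~p | t) & ~p | (p | ~p) & p   — absorption
= (p | ~p) & ~p | (p | ~p) & p   — absorption
= p | ~p   — distribution
= 1   — complement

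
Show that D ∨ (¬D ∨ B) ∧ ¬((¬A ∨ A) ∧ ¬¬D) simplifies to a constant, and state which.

True

D ∨ (¬D ∨ B) ∧ ¬((¬A ∨ A) ∧ ¬¬D)
= D ∨ (¬D ∨ B) ∧ ¬¬¬D   (complement / identity)
= D ∨ (¬D ∨ B) ∧ ¬D   (double negation)
= D ∨ ¬D   (absorption)
= True   (complement)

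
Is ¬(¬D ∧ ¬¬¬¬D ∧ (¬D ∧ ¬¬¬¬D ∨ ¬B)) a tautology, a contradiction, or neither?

tautology

¬(¬D ∧ ¬¬¬¬D ∧ (¬D ∧ ¬¬¬¬D ∨ ¬B))
= ¬(¬D ∧ ¬¬¬¬D)   — absorption
= D ∨ ¬¬¬D   — De Morgan
= D ∨ ¬D   — double negation
= True   — complement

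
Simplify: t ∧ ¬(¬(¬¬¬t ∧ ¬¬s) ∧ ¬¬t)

t ∧ ¬(¬(¬¬¬t ∧ ¬¬s) ∧ ¬¬t)
= t ∧ ¬(¬(¬¬¬t ∧ ¬¬s) ∧ t)
= t ∧ ¬((¬¬t ∨ ¬s) ∧ t)
= t ∧ ¬((t ∨ ¬s) ∧ t)
= t ∧ ¬t
= False

False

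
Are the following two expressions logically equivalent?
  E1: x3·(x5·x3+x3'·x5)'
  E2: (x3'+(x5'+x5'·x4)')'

E1: x3·(x5·x3+x3'·x5)'
    = x3·x5'   — distribution
E2: (x3'+(x5'+x5'·x4)')'
    = (x3'+(x5')')'   — absorption
    = x3·x5'   — De Morgan
Both reduce to x3·x5', so they are equivalent.

Yes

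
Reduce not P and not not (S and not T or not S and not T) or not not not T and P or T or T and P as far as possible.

not P and not not (S and not T or not S and not T) or not not not T and P or T or T and P
= not P and not not not T or not not not T and P or T or T and P
= not P and not not not T or not not not T and P or T
= not P and not T or not not not T and P or T
= not P and not T or not T and P or T
= not T or T
= True

True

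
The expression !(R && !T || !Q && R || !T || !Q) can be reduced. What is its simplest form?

!(R && !T || !Q && R || !T || !Q)
= !((!T || !Q) && R || !T || !Q)
= !(!T || !Q)
= T && Q

T && Q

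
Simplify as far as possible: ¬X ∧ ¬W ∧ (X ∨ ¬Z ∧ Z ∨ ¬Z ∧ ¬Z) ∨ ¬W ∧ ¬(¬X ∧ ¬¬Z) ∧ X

¬X ∧ ¬W ∧ (X ∨ ¬Z ∧ Z ∨ ¬Z ∧ ¬Z) ∨ ¬W ∧ ¬(¬X ∧ ¬¬Z) ∧ X
= ¬X ∧ ¬W ∧ (X ∨ ¬Z ∧ Z ∨ ¬Z ∧ ¬Z) ∨ ¬W ∧ (X ∨ ¬Z) ∧ X   (De Morgan)
= ¬X ∧ ¬W ∧ (X ∨ ¬Z) ∨ ¬W ∧ (X ∨ ¬Z) ∧ X   (distribution)
= ¬W ∧ (X ∨ ¬Z)   (distribution)

¬W ∧ (X ∨ ¬Z)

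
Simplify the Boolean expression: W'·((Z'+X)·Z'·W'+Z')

W'·Z'

W'·((Z'+X)·Z'·W'+Z')
= W'·(Z'·W'+Z')   (absorption)
= W'·Z'   (absorption)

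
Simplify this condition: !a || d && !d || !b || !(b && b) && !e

!a || d && !d || !b || !(b && b) && !e
= !a || d && !d || !b || !b && !e   — idempotence
= !a || d && !d || !b   — absorption
= !a || !b   — complement / identity

!a || !b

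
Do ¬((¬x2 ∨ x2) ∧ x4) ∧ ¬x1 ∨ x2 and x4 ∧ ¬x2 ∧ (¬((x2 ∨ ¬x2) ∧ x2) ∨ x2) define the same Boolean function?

E1: ¬((¬x2 ∨ x2) ∧ x4) ∧ ¬x1 ∨ x2
    = ¬x4 ∧ ¬x1 ∨ x2   (complement / identity)
E2: x4 ∧ ¬x2 ∧ (¬((x2 ∨ ¬x2) ∧ x2) ∨ x2)
    = x4 ∧ ¬x2 ∧ (¬x2 ∨ x2)   (complement / identity)
    = x4 ∧ ¬x2   (complement / identity)
These differ: at x1=1, x2=1, x4=0, E1 = 1 but E2 = 0.

No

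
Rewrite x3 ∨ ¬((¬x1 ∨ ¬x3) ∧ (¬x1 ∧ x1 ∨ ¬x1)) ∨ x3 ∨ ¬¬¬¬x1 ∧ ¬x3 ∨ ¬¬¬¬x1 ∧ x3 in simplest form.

x3 ∨ ¬((¬x1 ∨ ¬x3) ∧ (¬x1 ∧ x1 ∨ ¬x1)) ∨ x3 ∨ ¬¬¬¬x1 ∧ ¬x3 ∨ ¬¬¬¬x1 ∧ x3
= x3 ∨ ¬((¬x1 ∨ ¬x3) ∧ ¬x1) ∨ x3 ∨ ¬¬¬¬x1 ∧ ¬x3 ∨ ¬¬¬¬x1 ∧ x3
= x3 ∨ ¬((¬x1 ∨ ¬x3) ∧ ¬x1) ∨ x3 ∨ ¬¬¬¬x1
= x3 ∨ ¬¬x1 ∨ x3 ∨ ¬¬¬¬x1
= x3 ∨ ¬¬x1 ∨ x3 ∨ ¬¬x1
= x3 ∨ ¬¬x1
= x3 ∨ x1

x3 ∨ x1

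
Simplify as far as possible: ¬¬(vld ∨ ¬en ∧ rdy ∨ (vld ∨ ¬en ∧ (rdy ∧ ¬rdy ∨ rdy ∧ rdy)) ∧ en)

vld ∨ ¬en ∧ rdy

¬¬(vld ∨ ¬en ∧ rdy ∨ (vld ∨ ¬en ∧ (rdy ∧ ¬rdy ∨ rdy ∧ rdy)) ∧ en)
= ¬¬(vld ∨ ¬en ∧ rdy ∨ (vld ∨ ¬en ∧ rdy) ∧ en)   (distribution)
= vld ∨ ¬en ∧ rdy ∨ (vld ∨ ¬en ∧ rdy) ∧ en   (double negation)
= vld ∨ ¬en ∧ rdy   (absorption)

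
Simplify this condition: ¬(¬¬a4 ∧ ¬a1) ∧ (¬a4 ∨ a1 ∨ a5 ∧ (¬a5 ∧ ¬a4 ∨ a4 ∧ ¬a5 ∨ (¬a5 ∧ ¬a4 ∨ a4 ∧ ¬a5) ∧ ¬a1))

¬a4 ∨ a1

¬(¬¬a4 ∧ ¬a1) ∧ (¬a4 ∨ a1 ∨ a5 ∧ (¬a5 ∧ ¬a4 ∨ a4 ∧ ¬a5 ∨ (¬a5 ∧ ¬a4 ∨ a4 ∧ ¬a5) ∧ ¬a1))
= ¬(¬¬a4 ∧ ¬a1) ∧ (¬a4 ∨ a1 ∨ a5 ∧ (¬a5 ∧ ¬a4 ∨ a4 ∧ ¬a5))   (absorption)
= ¬(¬¬a4 ∧ ¬a1) ∧ (¬a4 ∨ a1 ∨ a5 ∧ ¬a5)   (distribution)
= (¬a4 ∨ a1) ∧ (¬a4 ∨ a1 ∨ a5 ∧ ¬a5)   (De Morgan)
= (¬a4 ∨ a1) ∧ (¬a4 ∨ a1)   (complement / identity)
= ¬a4 ∨ a1   (idempotence)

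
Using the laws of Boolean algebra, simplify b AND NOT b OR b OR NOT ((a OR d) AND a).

b OR NOT a

b AND NOT b OR b OR NOT ((a OR d) AND a)
= b AND NOT b OR b OR NOT a   (absorption)
= b OR NOT a   (complement / identity)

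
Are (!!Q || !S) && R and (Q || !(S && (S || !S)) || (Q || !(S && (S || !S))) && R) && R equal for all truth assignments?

E1: (!!Q || !S) && R
    = (Q || !S) && R   — double negation
E2: (Q || !(S && (S || !S)) || (Q || !(S && (S || !S))) && R) && R
    = (Q || !(S && (S || !S))) && R   — absorption
    = (Q || !S) && R   — complement / identity
Both reduce to (Q || !S) && R, so they are equivalent.

Yes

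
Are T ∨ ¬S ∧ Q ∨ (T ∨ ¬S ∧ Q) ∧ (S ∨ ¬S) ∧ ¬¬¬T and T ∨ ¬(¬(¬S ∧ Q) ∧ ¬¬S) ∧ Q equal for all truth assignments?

Yes

E1: T ∨ ¬S ∧ Q ∨ (T ∨ ¬S ∧ Q) ∧ (S ∨ ¬S) ∧ ¬¬¬T
    = T ∨ ¬S ∧ Q ∨ (T ∨ ¬S ∧ Q) ∧ (S ∨ ¬S) ∧ ¬T   (double negation)
    = T ∨ ¬S ∧ Q ∨ (T ∨ ¬S ∧ Q) ∧ ¬T   (complement / identity)
    = T ∨ ¬S ∧ Q   (absorption)
E2: T ∨ ¬(¬(¬S ∧ Q) ∧ ¬¬S) ∧ Q
    = T ∨ (¬S ∧ Q ∨ ¬S) ∧ Q   (De Morgan)
    = T ∨ ¬S ∧ Q   (absorption)
Both reduce to T ∨ ¬S ∧ Q, so they are equivalent.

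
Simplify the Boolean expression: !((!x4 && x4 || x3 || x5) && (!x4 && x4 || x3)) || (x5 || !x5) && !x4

!((!x4 && x4 || x3 || x5) && (!x4 && x4 || x3)) || (x5 || !x5) && !x4
= !(!x4 && x4 || x3) || (x5 || !x5) && !x4   (absorption)
= !x3 || (x5 || !x5) && !x4   (complement / identity)
= !x3 || !x4   (complement / identity)

!x3 || !x4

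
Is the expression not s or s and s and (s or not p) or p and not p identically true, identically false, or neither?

not s or s and s and (s or not p) or p and not p
= not s or s and (s or not p) or p and not p
= not s or s and (s or not p)
= not s or s
= True

identically true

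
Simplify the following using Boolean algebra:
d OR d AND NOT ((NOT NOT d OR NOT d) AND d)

d

d OR d AND NOT ((NOT NOT d OR NOT d) AND d)
= d OR d AND NOT ((d OR NOT d) AND d)   (double negation)
= d OR d AND NOT d   (complement / identity)
= d   (complement / identity)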